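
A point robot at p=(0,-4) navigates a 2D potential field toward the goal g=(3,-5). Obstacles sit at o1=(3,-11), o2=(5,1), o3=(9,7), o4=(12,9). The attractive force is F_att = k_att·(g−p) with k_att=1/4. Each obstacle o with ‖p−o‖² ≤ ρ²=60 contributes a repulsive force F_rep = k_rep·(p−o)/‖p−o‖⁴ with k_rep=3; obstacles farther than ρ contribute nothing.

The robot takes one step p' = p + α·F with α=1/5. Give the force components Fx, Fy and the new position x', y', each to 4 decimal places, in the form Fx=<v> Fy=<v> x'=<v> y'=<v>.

Fx=0.7413 Fy=-0.2498 x'=0.1483 y'=-4.0500

F_att = 1/4·(g−p) = 1/4·(3,-1) = (0.7500,-0.2500)
o1: d²=58 ≤ ρ²=60; F_rep = 3·(-3,7)/58² = (-0.0027,0.0062)
o2: d²=50 ≤ ρ²=60; F_rep = 3·(-5,-5)/50² = (-0.0060,-0.0060)
o3: d²=202 > ρ²=60 → inactive
o4: d²=313 > ρ²=60 → inactive
F = F_att + ΣF_rep = (0.7413,-0.2498)
p' = p + 1/5·F = (0.1483,-4.0500)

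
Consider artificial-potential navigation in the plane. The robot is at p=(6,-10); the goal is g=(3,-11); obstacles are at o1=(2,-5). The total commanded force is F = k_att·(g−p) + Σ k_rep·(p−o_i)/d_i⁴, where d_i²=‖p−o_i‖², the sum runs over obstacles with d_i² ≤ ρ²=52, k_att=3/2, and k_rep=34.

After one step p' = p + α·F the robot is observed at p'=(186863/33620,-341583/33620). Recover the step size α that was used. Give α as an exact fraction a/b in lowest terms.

α = 1/10

F_att = 3/2·(g−p) = 3/2·(-3,-1) = (-4.5000,-1.5000)
o1: d²=41 ≤ ρ²=52; F_rep = 34·(4,-5)/41² = (0.0809,-0.1011)
F = F_att + ΣF_rep = (-4.4191,-1.6011)
Δp = p'−p = (-0.4419,-0.1601); α = Δx/Fx = (-14857/33620) / (-14857/3362) = 1/10
check: Δy/Fy = (-5383/33620) / (-5383/3362) = 1/10 ✓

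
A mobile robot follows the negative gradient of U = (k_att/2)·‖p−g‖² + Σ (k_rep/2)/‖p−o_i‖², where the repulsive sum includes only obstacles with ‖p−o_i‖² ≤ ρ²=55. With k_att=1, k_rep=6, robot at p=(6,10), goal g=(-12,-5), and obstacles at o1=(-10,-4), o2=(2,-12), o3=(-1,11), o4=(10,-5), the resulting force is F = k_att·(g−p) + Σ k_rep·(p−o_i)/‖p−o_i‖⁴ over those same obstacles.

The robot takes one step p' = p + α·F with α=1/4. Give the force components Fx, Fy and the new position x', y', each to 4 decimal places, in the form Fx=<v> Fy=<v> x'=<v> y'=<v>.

Fx=-17.9832 Fy=-15.0024 x'=1.5042 y'=6.2494

F_att = 1·(g−p) = 1·(-18,-15) = (-18.0000,-15.0000)
o1: d²=452 > ρ²=55 → inactive
o2: d²=500 > ρ²=55 → inactive
o3: d²=50 ≤ ρ²=55; F_rep = 6·(7,-1)/50² = (0.0168,-0.0024)
o4: d²=241 > ρ²=55 → inactive
F = F_att + ΣF_rep = (-17.9832,-15.0024)
p' = p + 1/4·F = (1.5042,6.2494)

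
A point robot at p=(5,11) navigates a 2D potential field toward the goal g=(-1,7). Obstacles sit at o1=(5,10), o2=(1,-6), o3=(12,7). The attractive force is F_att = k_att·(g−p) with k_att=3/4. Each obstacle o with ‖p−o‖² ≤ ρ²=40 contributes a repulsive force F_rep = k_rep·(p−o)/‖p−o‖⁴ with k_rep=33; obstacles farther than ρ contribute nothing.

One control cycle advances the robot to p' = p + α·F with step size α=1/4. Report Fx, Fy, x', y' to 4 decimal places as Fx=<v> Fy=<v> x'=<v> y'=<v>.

Fx=-4.5000 Fy=30.0000 x'=3.8750 y'=18.5000

F_att = 3/4·(g−p) = 3/4·(-6,-4) = (-4.5000,-3.0000)
o1: d²=1 ≤ ρ²=40; F_rep = 33·(0,1)/1² = (0.0000,33.0000)
o2: d²=305 > ρ²=40 → inactive
o3: d²=65 > ρ²=40 → inactive
F = F_att + ΣF_rep = (-4.5000,30.0000)
p' = p + 1/4·F = (3.8750,18.5000)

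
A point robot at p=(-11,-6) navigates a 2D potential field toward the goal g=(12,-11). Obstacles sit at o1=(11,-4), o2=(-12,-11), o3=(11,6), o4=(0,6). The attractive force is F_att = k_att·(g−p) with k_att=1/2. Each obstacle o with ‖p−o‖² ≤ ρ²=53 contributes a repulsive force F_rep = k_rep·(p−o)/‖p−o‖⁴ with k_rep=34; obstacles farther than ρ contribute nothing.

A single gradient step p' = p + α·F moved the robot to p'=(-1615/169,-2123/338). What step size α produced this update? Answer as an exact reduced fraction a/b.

α = 1/8

F_att = 1/2·(g−p) = 1/2·(23,-5) = (11.5000,-2.5000)
o1: d²=488 > ρ²=53 → inactive
o2: d²=26 ≤ ρ²=53; F_rep = 34·(1,5)/26² = (0.0503,0.2515)
o3: d²=628 > ρ²=53 → inactive
o4: d²=265 > ρ²=53 → inactive
F = F_att + ΣF_rep = (11.5503,-2.2485)
Δp = p'−p = (1.4438,-0.2811); α = Δx/Fx = (244/169) / (1952/169) = 1/8
check: Δy/Fy = (-95/338) / (-380/169) = 1/8 ✓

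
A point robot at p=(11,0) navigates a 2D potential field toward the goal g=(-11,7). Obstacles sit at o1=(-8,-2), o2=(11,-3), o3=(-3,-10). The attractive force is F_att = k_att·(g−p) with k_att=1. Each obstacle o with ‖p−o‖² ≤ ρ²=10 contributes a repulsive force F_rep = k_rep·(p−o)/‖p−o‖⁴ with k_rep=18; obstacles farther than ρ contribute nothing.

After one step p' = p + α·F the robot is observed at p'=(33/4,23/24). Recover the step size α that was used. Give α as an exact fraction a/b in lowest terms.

F_att = 1·(g−p) = 1·(-22,7) = (-22.0000,7.0000)
o1: d²=365 > ρ²=10 → inactive
o2: d²=9 ≤ ρ²=10; F_rep = 18·(0,3)/9² = (0.0000,0.6667)
o3: d²=296 > ρ²=10 → inactive
F = F_att + ΣF_rep = (-22.0000,7.6667)
Δp = p'−p = (-2.7500,0.9583); α = Δx/Fx = (-11/4) / (-22) = 1/8
check: Δy/Fy = (23/24) / (23/3) = 1/8 ✓

α = 1/8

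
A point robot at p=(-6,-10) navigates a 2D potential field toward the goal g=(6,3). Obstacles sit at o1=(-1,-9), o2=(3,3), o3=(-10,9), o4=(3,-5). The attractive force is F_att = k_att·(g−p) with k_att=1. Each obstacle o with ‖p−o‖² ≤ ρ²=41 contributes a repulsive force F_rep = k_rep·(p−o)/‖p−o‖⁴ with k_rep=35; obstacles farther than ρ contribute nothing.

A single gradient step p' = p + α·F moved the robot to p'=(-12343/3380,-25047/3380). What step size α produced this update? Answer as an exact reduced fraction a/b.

α = 1/5

F_att = 1·(g−p) = 1·(12,13) = (12.0000,13.0000)
o1: d²=26 ≤ ρ²=41; F_rep = 35·(-5,-1)/26² = (-0.2589,-0.0518)
o2: d²=250 > ρ²=41 → inactive
o3: d²=377 > ρ²=41 → inactive
o4: d²=106 > ρ²=41 → inactive
F = F_att + ΣF_rep = (11.7411,12.9482)
Δp = p'−p = (2.3482,2.5896); α = Δx/Fx = (7937/3380) / (7937/676) = 1/5
check: Δy/Fy = (8753/3380) / (8753/676) = 1/5 ✓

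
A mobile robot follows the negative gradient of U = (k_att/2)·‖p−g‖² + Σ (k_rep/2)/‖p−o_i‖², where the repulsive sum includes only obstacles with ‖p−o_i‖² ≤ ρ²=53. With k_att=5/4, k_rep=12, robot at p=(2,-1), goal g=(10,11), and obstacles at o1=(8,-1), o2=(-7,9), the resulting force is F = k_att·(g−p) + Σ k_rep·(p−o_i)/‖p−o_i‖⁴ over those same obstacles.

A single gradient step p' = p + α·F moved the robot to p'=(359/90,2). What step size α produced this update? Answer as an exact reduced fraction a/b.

F_att = 5/4·(g−p) = 5/4·(8,12) = (10.0000,15.0000)
o1: d²=36 ≤ ρ²=53; F_rep = 12·(-6,0)/36² = (-0.0556,0.0000)
o2: d²=181 > ρ²=53 → inactive
F = F_att + ΣF_rep = (9.9444,15.0000)
Δp = p'−p = (1.9889,3.0000); α = Δx/Fx = (179/90) / (179/18) = 1/5
check: Δy/Fy = (3) / (15) = 1/5 ✓

α = 1/5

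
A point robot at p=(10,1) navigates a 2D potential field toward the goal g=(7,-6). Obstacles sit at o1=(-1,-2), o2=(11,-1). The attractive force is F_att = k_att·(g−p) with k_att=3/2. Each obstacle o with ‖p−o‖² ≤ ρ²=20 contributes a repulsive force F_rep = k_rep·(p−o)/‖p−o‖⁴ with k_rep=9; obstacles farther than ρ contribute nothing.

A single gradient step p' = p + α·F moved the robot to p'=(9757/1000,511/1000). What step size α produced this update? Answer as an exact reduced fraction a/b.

F_att = 3/2·(g−p) = 3/2·(-3,-7) = (-4.5000,-10.5000)
o1: d²=130 > ρ²=20 → inactive
o2: d²=5 ≤ ρ²=20; F_rep = 9·(-1,2)/5² = (-0.3600,0.7200)
F = F_att + ΣF_rep = (-4.8600,-9.7800)
Δp = p'−p = (-0.2430,-0.4890); α = Δx/Fx = (-243/1000) / (-243/50) = 1/20
check: Δy/Fy = (-489/1000) / (-489/50) = 1/20 ✓

α = 1/20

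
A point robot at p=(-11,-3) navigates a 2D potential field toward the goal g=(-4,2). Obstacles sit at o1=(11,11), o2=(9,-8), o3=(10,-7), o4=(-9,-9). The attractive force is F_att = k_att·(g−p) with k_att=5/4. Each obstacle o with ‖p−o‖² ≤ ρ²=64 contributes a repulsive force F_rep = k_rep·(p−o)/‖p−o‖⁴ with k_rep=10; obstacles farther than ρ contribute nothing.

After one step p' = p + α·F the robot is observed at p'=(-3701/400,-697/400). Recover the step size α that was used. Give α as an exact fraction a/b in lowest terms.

α = 1/5

F_att = 5/4·(g−p) = 5/4·(7,5) = (8.7500,6.2500)
o1: d²=680 > ρ²=64 → inactive
o2: d²=425 > ρ²=64 → inactive
o3: d²=457 > ρ²=64 → inactive
o4: d²=40 ≤ ρ²=64; F_rep = 10·(-2,6)/40² = (-0.0125,0.0375)
F = F_att + ΣF_rep = (8.7375,6.2875)
Δp = p'−p = (1.7475,1.2575); α = Δx/Fx = (699/400) / (699/80) = 1/5
check: Δy/Fy = (503/400) / (503/80) = 1/5 ✓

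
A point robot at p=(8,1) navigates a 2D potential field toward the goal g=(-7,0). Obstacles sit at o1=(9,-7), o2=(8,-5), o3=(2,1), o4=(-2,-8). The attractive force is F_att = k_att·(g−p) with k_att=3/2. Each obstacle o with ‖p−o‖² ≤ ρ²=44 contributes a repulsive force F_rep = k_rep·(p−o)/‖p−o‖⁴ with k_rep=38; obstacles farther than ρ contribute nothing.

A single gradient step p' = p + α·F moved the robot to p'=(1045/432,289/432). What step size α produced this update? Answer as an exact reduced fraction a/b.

α = 1/4

F_att = 3/2·(g−p) = 3/2·(-15,-1) = (-22.5000,-1.5000)
o1: d²=65 > ρ²=44 → inactive
o2: d²=36 ≤ ρ²=44; F_rep = 38·(0,6)/36² = (0.0000,0.1759)
o3: d²=36 ≤ ρ²=44; F_rep = 38·(6,0)/36² = (0.1759,0.0000)
o4: d²=181 > ρ²=44 → inactive
F = F_att + ΣF_rep = (-22.3241,-1.3241)
Δp = p'−p = (-5.5810,-0.3310); α = Δx/Fx = (-2411/432) / (-2411/108) = 1/4
check: Δy/Fy = (-143/432) / (-143/108) = 1/4 ✓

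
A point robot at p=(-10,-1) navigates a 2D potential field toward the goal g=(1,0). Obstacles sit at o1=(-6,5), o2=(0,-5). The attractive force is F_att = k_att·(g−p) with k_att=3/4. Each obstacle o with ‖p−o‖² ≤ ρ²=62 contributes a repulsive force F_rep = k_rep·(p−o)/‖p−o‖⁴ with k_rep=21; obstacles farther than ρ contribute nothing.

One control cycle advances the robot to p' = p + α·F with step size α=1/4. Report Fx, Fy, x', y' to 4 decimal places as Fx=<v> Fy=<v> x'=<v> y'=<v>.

F_att = 3/4·(g−p) = 3/4·(11,1) = (8.2500,0.7500)
o1: d²=52 ≤ ρ²=62; F_rep = 21·(-4,-6)/52² = (-0.0311,-0.0466)
o2: d²=116 > ρ²=62 → inactive
F = F_att + ΣF_rep = (8.2189,0.7034)
p' = p + 1/4·F = (-7.9453,-0.8241)

Fx=8.2189 Fy=0.7034 x'=-7.9453 y'=-0.8241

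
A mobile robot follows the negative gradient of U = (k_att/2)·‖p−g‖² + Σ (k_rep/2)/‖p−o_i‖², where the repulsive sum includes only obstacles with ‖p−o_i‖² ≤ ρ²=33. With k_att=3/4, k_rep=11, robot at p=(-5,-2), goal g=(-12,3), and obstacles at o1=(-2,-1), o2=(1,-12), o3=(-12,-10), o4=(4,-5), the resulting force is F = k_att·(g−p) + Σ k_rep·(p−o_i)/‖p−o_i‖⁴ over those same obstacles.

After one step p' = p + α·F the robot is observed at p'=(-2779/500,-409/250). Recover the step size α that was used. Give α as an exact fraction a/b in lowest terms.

α = 1/10

F_att = 3/4·(g−p) = 3/4·(-7,5) = (-5.2500,3.7500)
o1: d²=10 ≤ ρ²=33; F_rep = 11·(-3,-1)/10² = (-0.3300,-0.1100)
o2: d²=136 > ρ²=33 → inactive
o3: d²=113 > ρ²=33 → inactive
o4: d²=90 > ρ²=33 → inactive
F = F_att + ΣF_rep = (-5.5800,3.6400)
Δp = p'−p = (-0.5580,0.3640); α = Δx/Fx = (-279/500) / (-279/50) = 1/10
check: Δy/Fy = (91/250) / (91/25) = 1/10 ✓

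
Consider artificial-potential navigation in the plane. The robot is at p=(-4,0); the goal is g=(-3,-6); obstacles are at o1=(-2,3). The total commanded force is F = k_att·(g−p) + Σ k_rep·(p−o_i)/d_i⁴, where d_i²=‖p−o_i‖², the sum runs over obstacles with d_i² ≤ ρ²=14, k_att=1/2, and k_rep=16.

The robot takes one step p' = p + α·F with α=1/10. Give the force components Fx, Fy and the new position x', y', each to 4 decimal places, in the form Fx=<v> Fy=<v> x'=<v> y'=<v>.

F_att = 1/2·(g−p) = 1/2·(1,-6) = (0.5000,-3.0000)
o1: d²=13 ≤ ρ²=14; F_rep = 16·(-2,-3)/13² = (-0.1893,-0.2840)
F = F_att + ΣF_rep = (0.3107,-3.2840)
p' = p + 1/10·F = (-3.9689,-0.3284)

Fx=0.3107 Fy=-3.2840 x'=-3.9689 y'=-0.3284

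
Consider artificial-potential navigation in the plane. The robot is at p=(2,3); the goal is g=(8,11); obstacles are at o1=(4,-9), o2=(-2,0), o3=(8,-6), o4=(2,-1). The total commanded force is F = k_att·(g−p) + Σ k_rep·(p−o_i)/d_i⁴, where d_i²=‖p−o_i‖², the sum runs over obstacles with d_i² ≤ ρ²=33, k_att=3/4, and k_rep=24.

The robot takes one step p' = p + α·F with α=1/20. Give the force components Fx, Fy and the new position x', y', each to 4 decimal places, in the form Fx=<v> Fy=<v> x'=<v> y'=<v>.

Fx=4.6536 Fy=6.4902 x'=2.2327 y'=3.3245

F_att = 3/4·(g−p) = 3/4·(6,8) = (4.5000,6.0000)
o1: d²=148 > ρ²=33 → inactive
o2: d²=25 ≤ ρ²=33; F_rep = 24·(4,3)/25² = (0.1536,0.1152)
o3: d²=117 > ρ²=33 → inactive
o4: d²=16 ≤ ρ²=33; F_rep = 24·(0,4)/16² = (0.0000,0.3750)
F = F_att + ΣF_rep = (4.6536,6.4902)
p' = p + 1/20·F = (2.2327,3.3245)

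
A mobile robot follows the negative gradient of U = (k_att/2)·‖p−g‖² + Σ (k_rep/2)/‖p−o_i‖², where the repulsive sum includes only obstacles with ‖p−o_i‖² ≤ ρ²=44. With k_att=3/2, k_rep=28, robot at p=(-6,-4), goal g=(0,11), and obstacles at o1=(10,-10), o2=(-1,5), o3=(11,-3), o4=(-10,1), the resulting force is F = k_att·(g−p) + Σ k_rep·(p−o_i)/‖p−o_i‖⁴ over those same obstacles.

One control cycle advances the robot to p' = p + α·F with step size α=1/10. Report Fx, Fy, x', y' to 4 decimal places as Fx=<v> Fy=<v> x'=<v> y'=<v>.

F_att = 3/2·(g−p) = 3/2·(6,15) = (9.0000,22.5000)
o1: d²=292 > ρ²=44 → inactive
o2: d²=106 > ρ²=44 → inactive
o3: d²=290 > ρ²=44 → inactive
o4: d²=41 ≤ ρ²=44; F_rep = 28·(4,-5)/41² = (0.0666,-0.0833)
F = F_att + ΣF_rep = (9.0666,22.4167)
p' = p + 1/10·F = (-5.0933,-1.7583)

Fx=9.0666 Fy=22.4167 x'=-5.0933 y'=-1.7583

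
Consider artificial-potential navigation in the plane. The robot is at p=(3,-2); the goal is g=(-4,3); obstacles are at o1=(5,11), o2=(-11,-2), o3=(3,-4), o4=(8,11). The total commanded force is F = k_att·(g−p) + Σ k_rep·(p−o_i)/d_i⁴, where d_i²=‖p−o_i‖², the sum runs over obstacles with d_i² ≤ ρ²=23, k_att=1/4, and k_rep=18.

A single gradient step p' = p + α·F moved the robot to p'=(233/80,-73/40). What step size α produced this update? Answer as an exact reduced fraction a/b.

F_att = 1/4·(g−p) = 1/4·(-7,5) = (-1.7500,1.2500)
o1: d²=173 > ρ²=23 → inactive
o2: d²=196 > ρ²=23 → inactive
o3: d²=4 ≤ ρ²=23; F_rep = 18·(0,2)/4² = (0.0000,2.2500)
o4: d²=194 > ρ²=23 → inactive
F = F_att + ΣF_rep = (-1.7500,3.5000)
Δp = p'−p = (-0.0875,0.1750); α = Δx/Fx = (-7/80) / (-7/4) = 1/20
check: Δy/Fy = (7/40) / (7/2) = 1/20 ✓

α = 1/20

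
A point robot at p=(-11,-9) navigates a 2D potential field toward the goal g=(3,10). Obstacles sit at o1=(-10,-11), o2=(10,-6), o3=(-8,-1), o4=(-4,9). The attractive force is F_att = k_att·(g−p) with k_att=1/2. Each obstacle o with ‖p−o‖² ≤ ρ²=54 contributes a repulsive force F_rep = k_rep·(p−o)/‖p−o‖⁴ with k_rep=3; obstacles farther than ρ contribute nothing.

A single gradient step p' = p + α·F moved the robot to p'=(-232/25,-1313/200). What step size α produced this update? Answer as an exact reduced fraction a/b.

α = 1/4

F_att = 1/2·(g−p) = 1/2·(14,19) = (7.0000,9.5000)
o1: d²=5 ≤ ρ²=54; F_rep = 3·(-1,2)/5² = (-0.1200,0.2400)
o2: d²=450 > ρ²=54 → inactive
o3: d²=73 > ρ²=54 → inactive
o4: d²=373 > ρ²=54 → inactive
F = F_att + ΣF_rep = (6.8800,9.7400)
Δp = p'−p = (1.7200,2.4350); α = Δx/Fx = (43/25) / (172/25) = 1/4
check: Δy/Fy = (487/200) / (487/50) = 1/4 ✓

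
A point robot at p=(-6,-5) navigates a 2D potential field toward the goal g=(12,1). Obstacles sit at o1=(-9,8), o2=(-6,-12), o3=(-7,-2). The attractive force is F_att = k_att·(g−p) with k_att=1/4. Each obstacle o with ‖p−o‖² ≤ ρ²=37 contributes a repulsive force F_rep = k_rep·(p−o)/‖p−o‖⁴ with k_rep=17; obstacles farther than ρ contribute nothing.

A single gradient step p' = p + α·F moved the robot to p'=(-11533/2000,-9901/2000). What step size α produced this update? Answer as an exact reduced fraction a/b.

α = 1/20

F_att = 1/4·(g−p) = 1/4·(18,6) = (4.5000,1.5000)
o1: d²=178 > ρ²=37 → inactive
o2: d²=49 > ρ²=37 → inactive
o3: d²=10 ≤ ρ²=37; F_rep = 17·(1,-3)/10² = (0.1700,-0.5100)
F = F_att + ΣF_rep = (4.6700,0.9900)
Δp = p'−p = (0.2335,0.0495); α = Δx/Fx = (467/2000) / (467/100) = 1/20
check: Δy/Fy = (99/2000) / (99/100) = 1/20 ✓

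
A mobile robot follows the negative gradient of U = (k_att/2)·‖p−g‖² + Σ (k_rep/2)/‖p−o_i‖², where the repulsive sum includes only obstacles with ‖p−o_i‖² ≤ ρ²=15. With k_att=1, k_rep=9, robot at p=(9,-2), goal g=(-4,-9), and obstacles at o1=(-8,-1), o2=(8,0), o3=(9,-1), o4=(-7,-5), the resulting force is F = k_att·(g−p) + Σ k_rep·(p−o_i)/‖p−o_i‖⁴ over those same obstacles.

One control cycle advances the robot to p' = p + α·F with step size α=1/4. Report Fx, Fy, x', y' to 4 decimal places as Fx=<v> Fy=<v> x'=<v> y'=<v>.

Fx=-12.6400 Fy=-16.7200 x'=5.8400 y'=-6.1800

F_att = 1·(g−p) = 1·(-13,-7) = (-13.0000,-7.0000)
o1: d²=290 > ρ²=15 → inactive
o2: d²=5 ≤ ρ²=15; F_rep = 9·(1,-2)/5² = (0.3600,-0.7200)
o3: d²=1 ≤ ρ²=15; F_rep = 9·(0,-1)/1² = (0.0000,-9.0000)
o4: d²=265 > ρ²=15 → inactive
F = F_att + ΣF_rep = (-12.6400,-16.7200)
p' = p + 1/4·F = (5.8400,-6.1800)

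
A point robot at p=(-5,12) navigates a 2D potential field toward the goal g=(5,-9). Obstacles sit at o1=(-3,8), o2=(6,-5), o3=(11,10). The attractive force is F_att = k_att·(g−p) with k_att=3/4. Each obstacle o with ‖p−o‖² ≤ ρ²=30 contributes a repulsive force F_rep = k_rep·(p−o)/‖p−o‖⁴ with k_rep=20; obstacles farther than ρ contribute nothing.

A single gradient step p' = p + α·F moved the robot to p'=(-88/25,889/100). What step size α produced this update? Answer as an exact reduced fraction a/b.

α = 1/5

F_att = 3/4·(g−p) = 3/4·(10,-21) = (7.5000,-15.7500)
o1: d²=20 ≤ ρ²=30; F_rep = 20·(-2,4)/20² = (-0.1000,0.2000)
o2: d²=410 > ρ²=30 → inactive
o3: d²=260 > ρ²=30 → inactive
F = F_att + ΣF_rep = (7.4000,-15.5500)
Δp = p'−p = (1.4800,-3.1100); α = Δx/Fx = (37/25) / (37/5) = 1/5
check: Δy/Fy = (-311/100) / (-311/20) = 1/5 ✓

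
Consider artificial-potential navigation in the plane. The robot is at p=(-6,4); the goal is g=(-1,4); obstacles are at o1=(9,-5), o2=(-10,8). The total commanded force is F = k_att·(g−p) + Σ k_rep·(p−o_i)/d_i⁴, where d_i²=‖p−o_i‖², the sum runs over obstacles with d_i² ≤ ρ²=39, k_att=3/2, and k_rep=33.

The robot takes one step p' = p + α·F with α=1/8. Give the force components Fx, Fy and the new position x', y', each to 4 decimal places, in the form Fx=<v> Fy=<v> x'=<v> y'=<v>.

F_att = 3/2·(g−p) = 3/2·(5,0) = (7.5000,0.0000)
o1: d²=306 > ρ²=39 → inactive
o2: d²=32 ≤ ρ²=39; F_rep = 33·(4,-4)/32² = (0.1289,-0.1289)
F = F_att + ΣF_rep = (7.6289,-0.1289)
p' = p + 1/8·F = (-5.0464,3.9839)

Fx=7.6289 Fy=-0.1289 x'=-5.0464 y'=3.9839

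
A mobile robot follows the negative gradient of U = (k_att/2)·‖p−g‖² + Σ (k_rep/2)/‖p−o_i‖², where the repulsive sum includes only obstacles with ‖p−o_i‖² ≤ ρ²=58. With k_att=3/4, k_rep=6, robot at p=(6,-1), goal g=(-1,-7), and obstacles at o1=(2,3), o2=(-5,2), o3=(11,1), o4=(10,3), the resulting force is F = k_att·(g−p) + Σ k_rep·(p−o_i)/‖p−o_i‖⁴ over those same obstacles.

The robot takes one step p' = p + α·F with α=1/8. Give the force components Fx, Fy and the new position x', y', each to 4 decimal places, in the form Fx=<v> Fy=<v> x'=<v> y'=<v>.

F_att = 3/4·(g−p) = 3/4·(-7,-6) = (-5.2500,-4.5000)
o1: d²=32 ≤ ρ²=58; F_rep = 6·(4,-4)/32² = (0.0234,-0.0234)
o2: d²=130 > ρ²=58 → inactive
o3: d²=29 ≤ ρ²=58; F_rep = 6·(-5,-2)/29² = (-0.0357,-0.0143)
o4: d²=32 ≤ ρ²=58; F_rep = 6·(-4,-4)/32² = (-0.0234,-0.0234)
F = F_att + ΣF_rep = (-5.2857,-4.5611)
p' = p + 1/8·F = (5.3393,-1.5701)

Fx=-5.2857 Fy=-4.5611 x'=5.3393 y'=-1.5701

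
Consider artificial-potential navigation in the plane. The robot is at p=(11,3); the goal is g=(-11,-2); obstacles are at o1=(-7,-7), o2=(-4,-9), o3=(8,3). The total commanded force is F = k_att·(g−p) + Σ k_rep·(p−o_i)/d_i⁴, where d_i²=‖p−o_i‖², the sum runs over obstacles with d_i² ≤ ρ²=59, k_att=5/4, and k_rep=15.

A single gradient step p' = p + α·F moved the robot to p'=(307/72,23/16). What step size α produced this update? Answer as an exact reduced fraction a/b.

α = 1/4

F_att = 5/4·(g−p) = 5/4·(-22,-5) = (-27.5000,-6.2500)
o1: d²=424 > ρ²=59 → inactive
o2: d²=369 > ρ²=59 → inactive
o3: d²=9 ≤ ρ²=59; F_rep = 15·(3,0)/9² = (0.5556,0.0000)
F = F_att + ΣF_rep = (-26.9444,-6.2500)
Δp = p'−p = (-6.7361,-1.5625); α = Δx/Fx = (-485/72) / (-485/18) = 1/4
check: Δy/Fy = (-25/16) / (-25/4) = 1/4 ✓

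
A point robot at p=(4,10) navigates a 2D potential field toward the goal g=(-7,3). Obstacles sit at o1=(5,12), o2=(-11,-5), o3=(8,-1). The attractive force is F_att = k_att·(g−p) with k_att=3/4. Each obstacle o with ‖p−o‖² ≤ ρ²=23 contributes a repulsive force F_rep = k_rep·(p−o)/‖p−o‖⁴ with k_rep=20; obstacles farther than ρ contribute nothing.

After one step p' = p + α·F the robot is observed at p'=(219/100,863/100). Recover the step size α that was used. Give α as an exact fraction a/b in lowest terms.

F_att = 3/4·(g−p) = 3/4·(-11,-7) = (-8.2500,-5.2500)
o1: d²=5 ≤ ρ²=23; F_rep = 20·(-1,-2)/5² = (-0.8000,-1.6000)
o2: d²=450 > ρ²=23 → inactive
o3: d²=137 > ρ²=23 → inactive
F = F_att + ΣF_rep = (-9.0500,-6.8500)
Δp = p'−p = (-1.8100,-1.3700); α = Δx/Fx = (-181/100) / (-181/20) = 1/5
check: Δy/Fy = (-137/100) / (-137/20) = 1/5 ✓

α = 1/5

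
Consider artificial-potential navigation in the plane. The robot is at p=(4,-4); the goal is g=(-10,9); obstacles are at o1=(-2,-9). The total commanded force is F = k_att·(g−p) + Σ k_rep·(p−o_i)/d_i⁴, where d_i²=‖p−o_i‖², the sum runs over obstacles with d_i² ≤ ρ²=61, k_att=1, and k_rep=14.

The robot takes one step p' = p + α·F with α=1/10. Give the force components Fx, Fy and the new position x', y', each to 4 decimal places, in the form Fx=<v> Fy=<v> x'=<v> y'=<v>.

F_att = 1·(g−p) = 1·(-14,13) = (-14.0000,13.0000)
o1: d²=61 ≤ ρ²=61; F_rep = 14·(6,5)/61² = (0.0226,0.0188)
F = F_att + ΣF_rep = (-13.9774,13.0188)
p' = p + 1/10·F = (2.6023,-2.6981)

Fx=-13.9774 Fy=13.0188 x'=2.6023 y'=-2.6981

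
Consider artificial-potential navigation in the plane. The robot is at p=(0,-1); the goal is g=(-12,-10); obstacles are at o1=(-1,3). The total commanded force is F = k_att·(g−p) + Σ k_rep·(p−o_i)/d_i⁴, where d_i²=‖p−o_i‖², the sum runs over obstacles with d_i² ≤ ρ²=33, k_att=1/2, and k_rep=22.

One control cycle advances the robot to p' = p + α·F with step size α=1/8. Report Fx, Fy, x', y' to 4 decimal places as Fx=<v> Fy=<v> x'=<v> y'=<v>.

Fx=-5.9239 Fy=-4.8045 x'=-0.7405 y'=-1.6006

F_att = 1/2·(g−p) = 1/2·(-12,-9) = (-6.0000,-4.5000)
o1: d²=17 ≤ ρ²=33; F_rep = 22·(1,-4)/17² = (0.0761,-0.3045)
F = F_att + ΣF_rep = (-5.9239,-4.8045)
p' = p + 1/8·F = (-0.7405,-1.6006)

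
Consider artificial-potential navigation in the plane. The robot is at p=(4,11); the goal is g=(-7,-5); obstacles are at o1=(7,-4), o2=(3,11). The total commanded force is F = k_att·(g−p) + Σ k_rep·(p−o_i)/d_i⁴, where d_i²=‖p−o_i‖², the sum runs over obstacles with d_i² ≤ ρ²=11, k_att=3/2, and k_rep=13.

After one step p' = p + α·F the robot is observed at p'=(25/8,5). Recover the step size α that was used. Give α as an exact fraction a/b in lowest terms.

α = 1/4

F_att = 3/2·(g−p) = 3/2·(-11,-16) = (-16.5000,-24.0000)
o1: d²=234 > ρ²=11 → inactive
o2: d²=1 ≤ ρ²=11; F_rep = 13·(1,0)/1² = (13.0000,0.0000)
F = F_att + ΣF_rep = (-3.5000,-24.0000)
Δp = p'−p = (-0.8750,-6.0000); α = Δx/Fx = (-7/8) / (-7/2) = 1/4
check: Δy/Fy = (-6) / (-24) = 1/4 ✓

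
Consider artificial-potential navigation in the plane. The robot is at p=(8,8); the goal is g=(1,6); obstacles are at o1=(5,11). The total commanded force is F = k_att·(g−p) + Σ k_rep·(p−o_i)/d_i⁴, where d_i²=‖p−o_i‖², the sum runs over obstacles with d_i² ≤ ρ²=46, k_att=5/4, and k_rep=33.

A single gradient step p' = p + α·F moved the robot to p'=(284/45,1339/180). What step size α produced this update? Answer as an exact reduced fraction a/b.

α = 1/5

F_att = 5/4·(g−p) = 5/4·(-7,-2) = (-8.7500,-2.5000)
o1: d²=18 ≤ ρ²=46; F_rep = 33·(3,-3)/18² = (0.3056,-0.3056)
F = F_att + ΣF_rep = (-8.4444,-2.8056)
Δp = p'−p = (-1.6889,-0.5611); α = Δx/Fx = (-76/45) / (-76/9) = 1/5
check: Δy/Fy = (-101/180) / (-101/36) = 1/5 ✓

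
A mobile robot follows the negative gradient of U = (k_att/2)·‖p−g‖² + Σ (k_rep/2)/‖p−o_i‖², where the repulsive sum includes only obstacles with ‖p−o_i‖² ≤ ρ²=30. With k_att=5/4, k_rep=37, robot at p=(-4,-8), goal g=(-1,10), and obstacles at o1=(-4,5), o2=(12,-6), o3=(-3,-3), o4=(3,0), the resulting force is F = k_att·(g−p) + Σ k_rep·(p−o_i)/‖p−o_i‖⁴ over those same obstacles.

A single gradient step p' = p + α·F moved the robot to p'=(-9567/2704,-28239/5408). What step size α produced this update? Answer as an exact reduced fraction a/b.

F_att = 5/4·(g−p) = 5/4·(3,18) = (3.7500,22.5000)
o1: d²=169 > ρ²=30 → inactive
o2: d²=260 > ρ²=30 → inactive
o3: d²=26 ≤ ρ²=30; F_rep = 37·(-1,-5)/26² = (-0.0547,-0.2737)
o4: d²=113 > ρ²=30 → inactive
F = F_att + ΣF_rep = (3.6953,22.2263)
Δp = p'−p = (0.4619,2.7783); α = Δx/Fx = (1249/2704) / (1249/338) = 1/8
check: Δy/Fy = (15025/5408) / (15025/676) = 1/8 ✓

α = 1/8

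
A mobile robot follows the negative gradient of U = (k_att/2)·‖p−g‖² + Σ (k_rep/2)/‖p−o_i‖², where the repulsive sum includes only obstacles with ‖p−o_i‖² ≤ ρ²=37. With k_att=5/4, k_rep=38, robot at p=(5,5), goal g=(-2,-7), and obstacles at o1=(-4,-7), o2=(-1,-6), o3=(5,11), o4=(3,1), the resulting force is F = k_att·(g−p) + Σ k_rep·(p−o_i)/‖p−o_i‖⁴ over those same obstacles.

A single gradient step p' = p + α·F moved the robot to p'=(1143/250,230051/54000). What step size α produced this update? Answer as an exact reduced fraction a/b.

F_att = 5/4·(g−p) = 5/4·(-7,-12) = (-8.7500,-15.0000)
o1: d²=225 > ρ²=37 → inactive
o2: d²=157 > ρ²=37 → inactive
o3: d²=36 ≤ ρ²=37; F_rep = 38·(0,-6)/36² = (0.0000,-0.1759)
o4: d²=20 ≤ ρ²=37; F_rep = 38·(2,4)/20² = (0.1900,0.3800)
F = F_att + ΣF_rep = (-8.5600,-14.7959)
Δp = p'−p = (-0.4280,-0.7398); α = Δx/Fx = (-107/250) / (-214/25) = 1/20
check: Δy/Fy = (-39949/54000) / (-39949/2700) = 1/20 ✓

α = 1/20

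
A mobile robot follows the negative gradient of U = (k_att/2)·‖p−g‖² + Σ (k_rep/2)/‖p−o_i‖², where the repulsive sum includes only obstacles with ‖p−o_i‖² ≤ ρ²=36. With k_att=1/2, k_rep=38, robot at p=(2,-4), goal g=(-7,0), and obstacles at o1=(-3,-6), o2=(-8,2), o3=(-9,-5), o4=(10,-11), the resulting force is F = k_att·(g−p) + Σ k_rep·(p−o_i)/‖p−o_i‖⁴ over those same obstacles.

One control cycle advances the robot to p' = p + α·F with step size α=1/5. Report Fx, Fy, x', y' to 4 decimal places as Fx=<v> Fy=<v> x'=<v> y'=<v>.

Fx=-4.2741 Fy=2.0904 x'=1.1452 y'=-3.5819

F_att = 1/2·(g−p) = 1/2·(-9,4) = (-4.5000,2.0000)
o1: d²=29 ≤ ρ²=36; F_rep = 38·(5,2)/29² = (0.2259,0.0904)
o2: d²=136 > ρ²=36 → inactive
o3: d²=122 > ρ²=36 → inactive
o4: d²=113 > ρ²=36 → inactive
F = F_att + ΣF_rep = (-4.2741,2.0904)
p' = p + 1/5·F = (1.1452,-3.5819)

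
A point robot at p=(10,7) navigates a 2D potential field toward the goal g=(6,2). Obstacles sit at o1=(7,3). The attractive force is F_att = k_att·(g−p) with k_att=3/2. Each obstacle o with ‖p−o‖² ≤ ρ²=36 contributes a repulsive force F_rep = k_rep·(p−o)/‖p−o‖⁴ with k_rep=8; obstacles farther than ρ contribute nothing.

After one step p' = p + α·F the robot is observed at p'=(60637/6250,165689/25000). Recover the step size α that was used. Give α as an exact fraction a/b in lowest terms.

F_att = 3/2·(g−p) = 3/2·(-4,-5) = (-6.0000,-7.5000)
o1: d²=25 ≤ ρ²=36; F_rep = 8·(3,4)/25² = (0.0384,0.0512)
F = F_att + ΣF_rep = (-5.9616,-7.4488)
Δp = p'−p = (-0.2981,-0.3724); α = Δx/Fx = (-1863/6250) / (-3726/625) = 1/20
check: Δy/Fy = (-9311/25000) / (-9311/1250) = 1/20 ✓

α = 1/20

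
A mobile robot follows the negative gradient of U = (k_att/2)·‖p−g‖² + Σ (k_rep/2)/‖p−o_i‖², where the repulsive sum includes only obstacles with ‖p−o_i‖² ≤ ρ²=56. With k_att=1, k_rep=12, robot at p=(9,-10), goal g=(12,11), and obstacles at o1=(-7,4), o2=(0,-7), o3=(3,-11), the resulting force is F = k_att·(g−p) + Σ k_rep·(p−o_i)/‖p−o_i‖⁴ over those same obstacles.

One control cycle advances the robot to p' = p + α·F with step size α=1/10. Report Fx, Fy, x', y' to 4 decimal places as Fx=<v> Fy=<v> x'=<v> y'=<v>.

Fx=3.0526 Fy=21.0088 x'=9.3053 y'=-7.8991

F_att = 1·(g−p) = 1·(3,21) = (3.0000,21.0000)
o1: d²=452 > ρ²=56 → inactive
o2: d²=90 > ρ²=56 → inactive
o3: d²=37 ≤ ρ²=56; F_rep = 12·(6,1)/37² = (0.0526,0.0088)
F = F_att + ΣF_rep = (3.0526,21.0088)
p' = p + 1/10·F = (9.3053,-7.8991)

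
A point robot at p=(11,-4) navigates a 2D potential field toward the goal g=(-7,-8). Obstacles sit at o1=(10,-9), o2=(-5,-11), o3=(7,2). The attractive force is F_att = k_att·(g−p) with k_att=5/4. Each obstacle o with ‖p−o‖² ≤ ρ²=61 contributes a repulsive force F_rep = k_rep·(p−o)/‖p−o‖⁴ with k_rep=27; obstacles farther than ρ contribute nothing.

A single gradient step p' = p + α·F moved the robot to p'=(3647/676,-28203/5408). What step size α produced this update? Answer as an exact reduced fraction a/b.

F_att = 5/4·(g−p) = 5/4·(-18,-4) = (-22.5000,-5.0000)
o1: d²=26 ≤ ρ²=61; F_rep = 27·(1,5)/26² = (0.0399,0.1997)
o2: d²=305 > ρ²=61 → inactive
o3: d²=52 ≤ ρ²=61; F_rep = 27·(4,-6)/52² = (0.0399,-0.0599)
F = F_att + ΣF_rep = (-22.4201,-4.8602)
Δp = p'−p = (-5.6050,-1.2151); α = Δx/Fx = (-3789/676) / (-3789/169) = 1/4
check: Δy/Fy = (-6571/5408) / (-6571/1352) = 1/4 ✓

α = 1/4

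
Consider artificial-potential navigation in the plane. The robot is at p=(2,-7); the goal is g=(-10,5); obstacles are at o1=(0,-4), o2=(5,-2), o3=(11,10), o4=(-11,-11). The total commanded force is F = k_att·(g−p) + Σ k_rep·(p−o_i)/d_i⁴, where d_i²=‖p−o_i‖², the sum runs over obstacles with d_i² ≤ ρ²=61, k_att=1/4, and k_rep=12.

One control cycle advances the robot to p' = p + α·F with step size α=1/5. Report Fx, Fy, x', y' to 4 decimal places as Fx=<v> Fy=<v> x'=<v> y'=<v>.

Fx=-2.8891 Fy=2.7351 x'=1.4222 y'=-6.4530

F_att = 1/4·(g−p) = 1/4·(-12,12) = (-3.0000,3.0000)
o1: d²=13 ≤ ρ²=61; F_rep = 12·(2,-3)/13² = (0.1420,-0.2130)
o2: d²=34 ≤ ρ²=61; F_rep = 12·(-3,-5)/34² = (-0.0311,-0.0519)
o3: d²=370 > ρ²=61 → inactive
o4: d²=185 > ρ²=61 → inactive
F = F_att + ΣF_rep = (-2.8891,2.7351)
p' = p + 1/5·F = (1.4222,-6.4530)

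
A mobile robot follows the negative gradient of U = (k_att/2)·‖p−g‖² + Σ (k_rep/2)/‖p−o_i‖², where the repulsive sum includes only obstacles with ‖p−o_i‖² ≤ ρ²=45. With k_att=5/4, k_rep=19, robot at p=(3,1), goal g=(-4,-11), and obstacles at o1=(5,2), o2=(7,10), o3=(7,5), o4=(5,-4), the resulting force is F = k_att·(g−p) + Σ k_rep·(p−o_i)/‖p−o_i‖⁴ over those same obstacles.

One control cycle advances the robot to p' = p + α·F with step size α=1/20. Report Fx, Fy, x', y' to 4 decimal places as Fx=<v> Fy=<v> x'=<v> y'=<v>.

F_att = 5/4·(g−p) = 5/4·(-7,-12) = (-8.7500,-15.0000)
o1: d²=5 ≤ ρ²=45; F_rep = 19·(-2,-1)/5² = (-1.5200,-0.7600)
o2: d²=97 > ρ²=45 → inactive
o3: d²=32 ≤ ρ²=45; F_rep = 19·(-4,-4)/32² = (-0.0742,-0.0742)
o4: d²=29 ≤ ρ²=45; F_rep = 19·(-2,5)/29² = (-0.0452,0.1130)
F = F_att + ΣF_rep = (-10.3894,-15.7213)
p' = p + 1/20·F = (2.4805,0.2139)

Fx=-10.3894 Fy=-15.7213 x'=2.4805 y'=0.2139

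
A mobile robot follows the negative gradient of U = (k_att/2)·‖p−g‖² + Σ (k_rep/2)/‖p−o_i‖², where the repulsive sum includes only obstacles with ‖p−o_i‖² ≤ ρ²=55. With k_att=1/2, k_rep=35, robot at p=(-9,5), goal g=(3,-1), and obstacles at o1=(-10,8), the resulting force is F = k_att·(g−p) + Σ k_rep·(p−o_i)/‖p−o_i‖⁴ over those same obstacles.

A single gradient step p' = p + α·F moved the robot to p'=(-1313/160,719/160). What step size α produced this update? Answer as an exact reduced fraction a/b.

α = 1/8

F_att = 1/2·(g−p) = 1/2·(12,-6) = (6.0000,-3.0000)
o1: d²=10 ≤ ρ²=55; F_rep = 35·(1,-3)/10² = (0.3500,-1.0500)
F = F_att + ΣF_rep = (6.3500,-4.0500)
Δp = p'−p = (0.7937,-0.5062); α = Δx/Fx = (127/160) / (127/20) = 1/8
check: Δy/Fy = (-81/160) / (-81/20) = 1/8 ✓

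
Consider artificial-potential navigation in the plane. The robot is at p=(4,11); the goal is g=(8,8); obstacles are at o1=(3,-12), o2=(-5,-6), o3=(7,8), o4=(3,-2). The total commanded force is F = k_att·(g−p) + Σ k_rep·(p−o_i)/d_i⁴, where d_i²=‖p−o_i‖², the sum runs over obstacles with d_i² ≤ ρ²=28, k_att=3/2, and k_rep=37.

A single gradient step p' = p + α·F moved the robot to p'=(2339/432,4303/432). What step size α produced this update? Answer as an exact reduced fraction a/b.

F_att = 3/2·(g−p) = 3/2·(4,-3) = (6.0000,-4.5000)
o1: d²=530 > ρ²=28 → inactive
o2: d²=370 > ρ²=28 → inactive
o3: d²=18 ≤ ρ²=28; F_rep = 37·(-3,3)/18² = (-0.3426,0.3426)
o4: d²=170 > ρ²=28 → inactive
F = F_att + ΣF_rep = (5.6574,-4.1574)
Δp = p'−p = (1.4144,-1.0394); α = Δx/Fx = (611/432) / (611/108) = 1/4
check: Δy/Fy = (-449/432) / (-449/108) = 1/4 ✓

α = 1/4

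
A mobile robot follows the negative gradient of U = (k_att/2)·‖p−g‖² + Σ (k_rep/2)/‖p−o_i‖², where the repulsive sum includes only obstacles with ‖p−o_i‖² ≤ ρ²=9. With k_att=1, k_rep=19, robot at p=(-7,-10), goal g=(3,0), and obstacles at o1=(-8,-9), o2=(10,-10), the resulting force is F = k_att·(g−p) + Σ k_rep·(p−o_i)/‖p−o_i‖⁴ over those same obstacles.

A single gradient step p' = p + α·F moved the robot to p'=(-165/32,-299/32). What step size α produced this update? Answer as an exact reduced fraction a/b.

α = 1/8

F_att = 1·(g−p) = 1·(10,10) = (10.0000,10.0000)
o1: d²=2 ≤ ρ²=9; F_rep = 19·(1,-1)/2² = (4.7500,-4.7500)
o2: d²=289 > ρ²=9 → inactive
F = F_att + ΣF_rep = (14.7500,5.2500)
Δp = p'−p = (1.8438,0.6562); α = Δx/Fx = (59/32) / (59/4) = 1/8
check: Δy/Fy = (21/32) / (21/4) = 1/8 ✓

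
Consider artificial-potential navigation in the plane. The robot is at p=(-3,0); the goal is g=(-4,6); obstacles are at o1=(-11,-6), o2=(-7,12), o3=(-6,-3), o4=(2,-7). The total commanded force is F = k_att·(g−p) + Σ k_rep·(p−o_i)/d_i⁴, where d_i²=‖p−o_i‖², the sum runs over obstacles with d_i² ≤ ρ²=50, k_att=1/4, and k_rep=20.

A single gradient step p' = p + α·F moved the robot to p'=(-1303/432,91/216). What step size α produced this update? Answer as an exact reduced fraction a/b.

α = 1/4

F_att = 1/4·(g−p) = 1/4·(-1,6) = (-0.2500,1.5000)
o1: d²=100 > ρ²=50 → inactive
o2: d²=160 > ρ²=50 → inactive
o3: d²=18 ≤ ρ²=50; F_rep = 20·(3,3)/18² = (0.1852,0.1852)
o4: d²=74 > ρ²=50 → inactive
F = F_att + ΣF_rep = (-0.0648,1.6852)
Δp = p'−p = (-0.0162,0.4213); α = Δx/Fx = (-7/432) / (-7/108) = 1/4
check: Δy/Fy = (91/216) / (91/54) = 1/4 ✓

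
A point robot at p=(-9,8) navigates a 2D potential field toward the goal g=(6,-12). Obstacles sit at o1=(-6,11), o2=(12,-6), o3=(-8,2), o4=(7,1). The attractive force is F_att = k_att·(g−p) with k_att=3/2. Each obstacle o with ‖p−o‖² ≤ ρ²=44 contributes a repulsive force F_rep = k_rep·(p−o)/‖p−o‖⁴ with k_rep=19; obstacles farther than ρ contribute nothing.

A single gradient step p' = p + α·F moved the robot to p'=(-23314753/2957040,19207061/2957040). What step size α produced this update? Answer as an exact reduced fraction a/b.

α = 1/20

F_att = 3/2·(g−p) = 3/2·(15,-20) = (22.5000,-30.0000)
o1: d²=18 ≤ ρ²=44; F_rep = 19·(-3,-3)/18² = (-0.1759,-0.1759)
o2: d²=637 > ρ²=44 → inactive
o3: d²=37 ≤ ρ²=44; F_rep = 19·(-1,6)/37² = (-0.0139,0.0833)
o4: d²=305 > ρ²=44 → inactive
F = F_att + ΣF_rep = (22.3102,-30.0927)
Δp = p'−p = (1.1155,-1.5046); α = Δx/Fx = (3298607/2957040) / (3298607/147852) = 1/20
check: Δy/Fy = (-4449259/2957040) / (-4449259/147852) = 1/20 ✓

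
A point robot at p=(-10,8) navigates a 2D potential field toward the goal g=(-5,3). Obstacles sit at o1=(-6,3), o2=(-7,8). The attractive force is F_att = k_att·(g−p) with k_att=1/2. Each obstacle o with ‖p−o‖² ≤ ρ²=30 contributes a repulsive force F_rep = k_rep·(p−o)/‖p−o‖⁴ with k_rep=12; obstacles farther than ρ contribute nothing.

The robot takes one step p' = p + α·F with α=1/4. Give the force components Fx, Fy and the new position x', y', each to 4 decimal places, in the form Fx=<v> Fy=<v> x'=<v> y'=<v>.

F_att = 1/2·(g−p) = 1/2·(5,-5) = (2.5000,-2.5000)
o1: d²=41 > ρ²=30 → inactive
o2: d²=9 ≤ ρ²=30; F_rep = 12·(-3,0)/9² = (-0.4444,0.0000)
F = F_att + ΣF_rep = (2.0556,-2.5000)
p' = p + 1/4·F = (-9.4861,7.3750)

Fx=2.0556 Fy=-2.5000 x'=-9.4861 y'=7.3750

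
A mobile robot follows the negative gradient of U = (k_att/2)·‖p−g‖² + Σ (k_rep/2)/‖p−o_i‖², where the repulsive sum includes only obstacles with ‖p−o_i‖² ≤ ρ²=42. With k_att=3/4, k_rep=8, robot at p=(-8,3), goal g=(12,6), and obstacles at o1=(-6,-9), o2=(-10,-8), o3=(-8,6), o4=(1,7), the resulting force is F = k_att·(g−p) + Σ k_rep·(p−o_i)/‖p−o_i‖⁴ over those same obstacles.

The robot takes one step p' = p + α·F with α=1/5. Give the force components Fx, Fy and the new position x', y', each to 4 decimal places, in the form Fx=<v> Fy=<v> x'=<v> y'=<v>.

Fx=15.0000 Fy=1.9537 x'=-5.0000 y'=3.3907

F_att = 3/4·(g−p) = 3/4·(20,3) = (15.0000,2.2500)
o1: d²=148 > ρ²=42 → inactive
o2: d²=125 > ρ²=42 → inactive
o3: d²=9 ≤ ρ²=42; F_rep = 8·(0,-3)/9² = (0.0000,-0.2963)
o4: d²=97 > ρ²=42 → inactive
F = F_att + ΣF_rep = (15.0000,1.9537)
p' = p + 1/5·F = (-5.0000,3.3907)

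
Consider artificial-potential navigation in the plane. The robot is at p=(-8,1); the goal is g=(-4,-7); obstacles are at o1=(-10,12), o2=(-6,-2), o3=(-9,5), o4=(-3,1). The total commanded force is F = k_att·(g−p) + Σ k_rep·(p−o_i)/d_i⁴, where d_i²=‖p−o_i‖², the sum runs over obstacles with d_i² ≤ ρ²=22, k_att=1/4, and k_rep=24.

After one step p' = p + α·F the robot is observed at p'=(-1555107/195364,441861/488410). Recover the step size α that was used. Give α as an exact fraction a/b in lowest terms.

F_att = 1/4·(g−p) = 1/4·(4,-8) = (1.0000,-2.0000)
o1: d²=125 > ρ²=22 → inactive
o2: d²=13 ≤ ρ²=22; F_rep = 24·(-2,3)/13² = (-0.2840,0.4260)
o3: d²=17 ≤ ρ²=22; F_rep = 24·(1,-4)/17² = (0.0830,-0.3322)
o4: d²=25 > ρ²=22 → inactive
F = F_att + ΣF_rep = (0.7990,-1.9061)
Δp = p'−p = (0.0400,-0.0953); α = Δx/Fx = (7805/195364) / (39025/48841) = 1/20
check: Δy/Fy = (-46549/488410) / (-93098/48841) = 1/20 ✓

α = 1/20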